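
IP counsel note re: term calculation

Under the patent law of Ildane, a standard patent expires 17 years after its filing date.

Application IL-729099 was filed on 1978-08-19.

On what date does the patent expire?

Filing date + 17 years → 19 August 1995.

1995-08-19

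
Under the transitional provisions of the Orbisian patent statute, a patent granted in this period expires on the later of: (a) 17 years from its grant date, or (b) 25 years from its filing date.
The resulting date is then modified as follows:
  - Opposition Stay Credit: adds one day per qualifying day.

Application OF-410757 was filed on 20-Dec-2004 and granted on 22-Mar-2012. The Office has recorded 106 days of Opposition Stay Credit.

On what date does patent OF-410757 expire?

(a) grant + 17 years → 22 March 2029.
(b) filing + 25 years → 20 December 2029.
Later of the two: 20 December 2029.
Opposition Stay Credit: +106 days → 5 April 2030.

April 5, 2030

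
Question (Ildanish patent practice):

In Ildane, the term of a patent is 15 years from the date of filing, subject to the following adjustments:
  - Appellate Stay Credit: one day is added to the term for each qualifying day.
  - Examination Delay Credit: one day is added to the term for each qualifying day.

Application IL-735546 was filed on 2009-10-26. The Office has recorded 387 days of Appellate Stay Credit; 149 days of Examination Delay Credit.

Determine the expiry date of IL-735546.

Base term: filing date + 15 years → 26 October 2024.
Appellate Stay Credit: +387 days → 17 November 2025.
Examination Delay Credit: +149 days → 15 April 2026.

2026-04-15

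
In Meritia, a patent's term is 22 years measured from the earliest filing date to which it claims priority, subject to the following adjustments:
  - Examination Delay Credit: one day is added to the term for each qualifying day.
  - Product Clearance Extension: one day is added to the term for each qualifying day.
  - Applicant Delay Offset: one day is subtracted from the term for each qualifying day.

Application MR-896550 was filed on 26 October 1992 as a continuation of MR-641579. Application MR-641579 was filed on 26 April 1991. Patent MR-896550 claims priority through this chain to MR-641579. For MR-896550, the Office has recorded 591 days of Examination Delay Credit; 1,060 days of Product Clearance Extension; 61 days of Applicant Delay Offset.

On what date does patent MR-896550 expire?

Earliest priority filing: 26 April 1991.
Base term: 26 April 1991 + 22 years → 26 April 2013.
Examination Delay Credit: +591 days → 8 December 2014.
Product Clearance Extension: +1060 days → 2 November 2017.
Applicant Delay Offset: −61 days → 2 September 2017.

2017-09-02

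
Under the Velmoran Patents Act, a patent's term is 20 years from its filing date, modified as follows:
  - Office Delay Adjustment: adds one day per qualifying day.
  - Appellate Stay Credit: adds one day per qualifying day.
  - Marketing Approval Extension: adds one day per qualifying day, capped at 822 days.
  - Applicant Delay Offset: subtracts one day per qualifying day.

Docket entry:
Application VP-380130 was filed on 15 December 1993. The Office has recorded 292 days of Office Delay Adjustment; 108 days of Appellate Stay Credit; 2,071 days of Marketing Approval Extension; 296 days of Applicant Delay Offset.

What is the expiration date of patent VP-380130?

Base term: filing date + 20 years → 15 December 2013.
Office Delay Adjustment: +292 days → 3 October 2014.
Appellate Stay Credit: +108 days → 19 January 2015.
Marketing Approval Extension: 2071 days claimed exceeds the 822-day cap, so +822 days → 20 April 2017.
Applicant Delay Offset: −296 days → 28 June 2016.

June 28, 2016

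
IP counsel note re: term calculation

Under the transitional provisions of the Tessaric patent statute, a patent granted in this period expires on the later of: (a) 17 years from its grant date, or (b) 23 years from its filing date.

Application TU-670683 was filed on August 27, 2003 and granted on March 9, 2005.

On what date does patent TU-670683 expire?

August 27, 2026

(a) grant + 17 years → 9 March 2022.
(b) filing + 23 years → 27 August 2026.
Later of the two: 27 August 2026.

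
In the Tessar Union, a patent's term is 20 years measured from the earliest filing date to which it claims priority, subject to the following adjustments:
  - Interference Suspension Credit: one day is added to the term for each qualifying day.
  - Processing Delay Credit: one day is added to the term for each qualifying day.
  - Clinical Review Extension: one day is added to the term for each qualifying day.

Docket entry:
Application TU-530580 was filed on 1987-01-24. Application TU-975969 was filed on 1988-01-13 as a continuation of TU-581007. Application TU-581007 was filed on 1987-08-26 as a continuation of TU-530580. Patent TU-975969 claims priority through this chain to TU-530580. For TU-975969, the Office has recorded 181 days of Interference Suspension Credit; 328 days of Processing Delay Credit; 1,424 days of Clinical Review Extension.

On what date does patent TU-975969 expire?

May 10, 2012

Earliest priority filing: 24 January 1987.
Base term: 24 January 1987 + 20 years → 24 January 2007.
Interference Suspension Credit: +181 days → 24 July 2007.
Processing Delay Credit: +328 days → 16 June 2008.
Clinical Review Extension: +1424 days → 10 May 2012.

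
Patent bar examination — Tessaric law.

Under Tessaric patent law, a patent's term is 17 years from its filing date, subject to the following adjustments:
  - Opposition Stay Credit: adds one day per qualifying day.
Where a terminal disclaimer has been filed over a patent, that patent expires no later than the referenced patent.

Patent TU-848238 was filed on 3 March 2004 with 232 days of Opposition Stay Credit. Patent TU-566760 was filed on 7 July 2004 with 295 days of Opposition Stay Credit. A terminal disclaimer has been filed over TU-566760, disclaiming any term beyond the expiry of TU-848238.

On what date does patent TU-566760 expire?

Natural term of TU-566760:
  Base: filing + 17 years → 7 July 2021.
  Opposition Stay Credit: +295 days → 28 April 2022.
Expiry of referenced patent TU-848238:
  Base: filing + 17 years → 3 March 2021.
  Opposition Stay Credit: +232 days → 21 October 2021.
Terminal disclaimer: TU-566760 expires on the earlier of 28 April 2022 and 21 October 2021.

2021-10-21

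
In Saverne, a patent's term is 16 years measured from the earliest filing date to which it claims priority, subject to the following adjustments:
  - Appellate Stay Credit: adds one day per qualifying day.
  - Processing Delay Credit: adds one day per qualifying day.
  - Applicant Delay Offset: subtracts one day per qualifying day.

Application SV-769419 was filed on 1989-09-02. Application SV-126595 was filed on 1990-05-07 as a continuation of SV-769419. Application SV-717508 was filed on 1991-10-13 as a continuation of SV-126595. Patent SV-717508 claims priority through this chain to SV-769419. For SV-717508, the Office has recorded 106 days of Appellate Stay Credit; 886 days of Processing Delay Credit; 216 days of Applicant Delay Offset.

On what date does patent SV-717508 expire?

2007-10-18

Earliest priority filing: 2 September 1989.
Base term: 2 September 1989 + 16 years → 2 September 2005.
Appellate Stay Credit: +106 days → 17 December 2005.
Processing Delay Credit: +886 days → 21 May 2008.
Applicant Delay Offset: −216 days → 18 October 2007.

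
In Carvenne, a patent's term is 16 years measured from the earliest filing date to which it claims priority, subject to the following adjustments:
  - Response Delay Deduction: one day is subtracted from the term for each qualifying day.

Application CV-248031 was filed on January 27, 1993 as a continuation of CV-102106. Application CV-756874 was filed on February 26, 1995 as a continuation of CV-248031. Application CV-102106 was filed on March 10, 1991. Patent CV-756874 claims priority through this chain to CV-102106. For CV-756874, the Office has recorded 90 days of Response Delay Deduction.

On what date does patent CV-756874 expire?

Earliest priority filing: 10 March 1991.
Base term: 10 March 1991 + 16 years → 10 March 2007.
Response Delay Deduction: −90 days → 10 December 2006.

2006-12-10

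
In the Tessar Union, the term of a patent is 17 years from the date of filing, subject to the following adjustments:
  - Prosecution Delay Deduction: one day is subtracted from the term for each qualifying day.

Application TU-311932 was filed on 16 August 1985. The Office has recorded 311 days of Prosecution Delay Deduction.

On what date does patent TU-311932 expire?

Base term: filing date + 17 years → 16 August 2002.
Prosecution Delay Deduction: −311 days → 9 October 2001.

October 9, 2001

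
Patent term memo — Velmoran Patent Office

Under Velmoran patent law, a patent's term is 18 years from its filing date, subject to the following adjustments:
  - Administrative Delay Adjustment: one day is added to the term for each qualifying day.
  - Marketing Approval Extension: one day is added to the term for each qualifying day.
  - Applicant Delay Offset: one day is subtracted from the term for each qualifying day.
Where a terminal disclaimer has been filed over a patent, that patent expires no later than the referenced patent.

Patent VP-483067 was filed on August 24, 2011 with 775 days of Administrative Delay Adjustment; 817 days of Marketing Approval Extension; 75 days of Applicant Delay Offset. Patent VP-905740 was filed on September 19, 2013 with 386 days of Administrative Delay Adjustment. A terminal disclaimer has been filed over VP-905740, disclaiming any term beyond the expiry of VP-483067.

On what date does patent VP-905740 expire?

Natural term of VP-905740:
  Base: filing + 18 years → 19 September 2031.
  Administrative Delay Adjustment: +386 days → 9 October 2032.
Expiry of referenced patent VP-483067:
  Base: filing + 18 years → 24 August 2029.
  Administrative Delay Adjustment: +775 days → 8 October 2031.
  Marketing Approval Extension: +817 days → 2 January 2034.
  Applicant Delay Offset: −75 days → 19 October 2033.
Terminal disclaimer: VP-905740 expires on the earlier of 9 October 2032 and 19 October 2033.

October 9, 2032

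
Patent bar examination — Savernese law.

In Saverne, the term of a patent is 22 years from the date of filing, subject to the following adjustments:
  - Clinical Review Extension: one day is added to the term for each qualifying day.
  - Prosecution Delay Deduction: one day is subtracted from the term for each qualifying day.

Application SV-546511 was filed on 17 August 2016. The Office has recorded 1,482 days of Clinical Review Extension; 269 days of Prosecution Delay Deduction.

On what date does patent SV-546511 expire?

Base term: filing date + 22 years → 17 August 2038.
Clinical Review Extension: +1482 days → 7 September 2042.
Prosecution Delay Deduction: −269 days → 12 December 2041.

2041-12-12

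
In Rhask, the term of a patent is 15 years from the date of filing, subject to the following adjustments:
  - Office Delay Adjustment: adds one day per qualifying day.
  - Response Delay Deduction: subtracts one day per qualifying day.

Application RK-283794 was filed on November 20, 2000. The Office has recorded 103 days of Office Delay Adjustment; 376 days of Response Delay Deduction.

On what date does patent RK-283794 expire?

2015-02-20

Base term: filing date + 15 years → 20 November 2015.
Office Delay Adjustment: +103 days → 2 March 2016.
Response Delay Deduction: −376 days → 20 February 2015.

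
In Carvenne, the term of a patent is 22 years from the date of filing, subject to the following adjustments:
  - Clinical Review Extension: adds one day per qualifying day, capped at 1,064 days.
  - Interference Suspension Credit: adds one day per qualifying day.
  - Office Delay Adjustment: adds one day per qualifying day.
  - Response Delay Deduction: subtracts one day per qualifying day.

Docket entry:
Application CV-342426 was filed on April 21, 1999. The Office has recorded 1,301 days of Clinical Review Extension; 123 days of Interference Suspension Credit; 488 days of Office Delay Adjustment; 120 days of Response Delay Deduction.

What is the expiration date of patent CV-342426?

2025-07-24

Base term: filing date + 22 years → 21 April 2021.
Clinical Review Extension: 1301 days claimed exceeds the 1064-day cap, so +1064 days → 20 March 2024.
Interference Suspension Credit: +123 days → 21 July 2024.
Office Delay Adjustment: +488 days → 21 November 2025.
Response Delay Deduction: −120 days → 24 July 2025.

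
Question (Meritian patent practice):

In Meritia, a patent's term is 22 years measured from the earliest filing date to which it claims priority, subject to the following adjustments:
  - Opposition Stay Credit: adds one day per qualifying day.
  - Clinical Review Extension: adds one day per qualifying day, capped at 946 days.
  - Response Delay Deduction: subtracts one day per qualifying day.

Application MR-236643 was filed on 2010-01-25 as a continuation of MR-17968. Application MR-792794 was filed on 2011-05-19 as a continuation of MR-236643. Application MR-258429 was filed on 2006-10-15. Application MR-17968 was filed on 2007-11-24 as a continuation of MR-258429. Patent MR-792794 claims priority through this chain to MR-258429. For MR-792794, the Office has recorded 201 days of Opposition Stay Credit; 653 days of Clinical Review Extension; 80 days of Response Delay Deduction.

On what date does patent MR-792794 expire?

Earliest priority filing: 15 October 2006.
Base term: 15 October 2006 + 22 years → 15 October 2028.
Opposition Stay Credit: +201 days → 4 May 2029.
Clinical Review Extension: 653 days (within the 946-day cap) → +653 days → 16 February 2031.
Response Delay Deduction: −80 days → 28 November 2030.

2030-11-28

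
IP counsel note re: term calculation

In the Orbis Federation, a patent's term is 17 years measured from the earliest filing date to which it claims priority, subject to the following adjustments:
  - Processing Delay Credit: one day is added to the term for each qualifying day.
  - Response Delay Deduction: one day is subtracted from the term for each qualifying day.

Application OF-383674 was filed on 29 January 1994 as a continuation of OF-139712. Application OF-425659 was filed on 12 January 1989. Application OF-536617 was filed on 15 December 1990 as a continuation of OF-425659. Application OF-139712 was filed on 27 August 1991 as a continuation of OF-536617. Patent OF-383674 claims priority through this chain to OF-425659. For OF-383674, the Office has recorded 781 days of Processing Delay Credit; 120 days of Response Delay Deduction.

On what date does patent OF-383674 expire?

Earliest priority filing: 12 January 1989.
Base term: 12 January 1989 + 17 years → 12 January 2006.
Processing Delay Credit: +781 days → 3 March 2008.
Response Delay Deduction: −120 days → 4 November 2007.

2007-11-04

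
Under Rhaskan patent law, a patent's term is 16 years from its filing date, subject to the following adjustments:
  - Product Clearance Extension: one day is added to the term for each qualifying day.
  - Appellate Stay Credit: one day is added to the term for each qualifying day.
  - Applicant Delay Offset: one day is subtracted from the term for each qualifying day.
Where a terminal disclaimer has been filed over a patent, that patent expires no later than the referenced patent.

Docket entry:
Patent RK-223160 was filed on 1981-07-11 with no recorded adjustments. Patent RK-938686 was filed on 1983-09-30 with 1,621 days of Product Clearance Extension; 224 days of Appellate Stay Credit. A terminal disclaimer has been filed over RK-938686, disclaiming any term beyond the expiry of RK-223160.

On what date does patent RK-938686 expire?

Natural term of RK-938686:
  Base: filing + 16 years → 30 September 1999.
  Product Clearance Extension: +1621 days → 8 March 2004.
  Appellate Stay Credit: +224 days → 18 October 2004.
Expiry of referenced patent RK-223160:
  Base: filing + 16 years → 11 July 1997.
Terminal disclaimer: RK-938686 expires on the earlier of 18 October 2004 and 11 July 1997.

1997-07-11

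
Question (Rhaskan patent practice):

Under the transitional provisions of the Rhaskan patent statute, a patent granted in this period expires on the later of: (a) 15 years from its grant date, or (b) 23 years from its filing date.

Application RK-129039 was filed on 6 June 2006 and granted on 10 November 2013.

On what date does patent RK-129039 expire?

June 6, 2029

(a) grant + 15 years → 10 November 2028.
(b) filing + 23 years → 6 June 2029.
Later of the two: 6 June 2029.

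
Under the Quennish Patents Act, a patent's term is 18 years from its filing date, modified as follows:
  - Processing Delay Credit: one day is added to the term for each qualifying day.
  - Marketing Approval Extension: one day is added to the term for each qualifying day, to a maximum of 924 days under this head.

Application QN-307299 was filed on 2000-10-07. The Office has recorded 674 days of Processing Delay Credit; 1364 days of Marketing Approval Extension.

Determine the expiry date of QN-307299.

Base term: filing date + 18 years → 7 October 2018.
Processing Delay Credit: +674 days → 11 August 2020.
Marketing Approval Extension: 1364 days claimed exceeds the 924-day cap, so +924 days → 21 February 2023.

February 21, 2023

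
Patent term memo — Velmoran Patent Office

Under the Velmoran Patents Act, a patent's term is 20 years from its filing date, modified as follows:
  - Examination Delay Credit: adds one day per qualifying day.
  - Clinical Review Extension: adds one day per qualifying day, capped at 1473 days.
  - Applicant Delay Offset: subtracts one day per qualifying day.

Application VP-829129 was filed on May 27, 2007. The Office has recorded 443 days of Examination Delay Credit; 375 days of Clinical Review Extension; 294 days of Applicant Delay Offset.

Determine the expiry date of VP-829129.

Base term: filing date + 20 years → 27 May 2027.
Examination Delay Credit: +443 days → 12 August 2028.
Clinical Review Extension: 375 days (within the 1473-day cap) → +375 days → 22 August 2029.
Applicant Delay Offset: −294 days → 1 November 2028.

2028-11-01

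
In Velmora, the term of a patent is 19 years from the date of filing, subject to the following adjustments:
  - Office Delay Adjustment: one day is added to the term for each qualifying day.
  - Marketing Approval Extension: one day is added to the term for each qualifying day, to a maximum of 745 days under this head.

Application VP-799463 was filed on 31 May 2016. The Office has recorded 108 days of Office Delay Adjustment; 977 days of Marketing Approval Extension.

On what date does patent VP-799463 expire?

2037-09-30

Base term: filing date + 19 years → 31 May 2035.
Office Delay Adjustment: +108 days → 16 September 2035.
Marketing Approval Extension: 977 days claimed exceeds the 745-day cap, so +745 days → 30 September 2037.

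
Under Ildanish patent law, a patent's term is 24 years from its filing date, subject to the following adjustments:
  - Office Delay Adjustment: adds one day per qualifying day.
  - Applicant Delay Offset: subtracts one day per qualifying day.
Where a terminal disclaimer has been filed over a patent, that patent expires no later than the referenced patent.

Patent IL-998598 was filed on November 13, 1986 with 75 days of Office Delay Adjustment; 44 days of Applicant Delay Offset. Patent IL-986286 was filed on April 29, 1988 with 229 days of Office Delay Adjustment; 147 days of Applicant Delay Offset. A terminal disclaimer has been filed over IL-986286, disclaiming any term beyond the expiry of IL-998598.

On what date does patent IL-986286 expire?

Natural term of IL-986286:
  Base: filing + 24 years → 29 April 2012.
  Office Delay Adjustment: +229 days → 14 December 2012.
  Applicant Delay Offset: −147 days → 20 July 2012.
Expiry of referenced patent IL-998598:
  Base: filing + 24 years → 13 November 2010.
  Office Delay Adjustment: +75 days → 27 January 2011.
  Applicant Delay Offset: −44 days → 14 December 2010.
Terminal disclaimer: IL-986286 expires on the earlier of 20 July 2012 and 14 December 2010.

2010-12-14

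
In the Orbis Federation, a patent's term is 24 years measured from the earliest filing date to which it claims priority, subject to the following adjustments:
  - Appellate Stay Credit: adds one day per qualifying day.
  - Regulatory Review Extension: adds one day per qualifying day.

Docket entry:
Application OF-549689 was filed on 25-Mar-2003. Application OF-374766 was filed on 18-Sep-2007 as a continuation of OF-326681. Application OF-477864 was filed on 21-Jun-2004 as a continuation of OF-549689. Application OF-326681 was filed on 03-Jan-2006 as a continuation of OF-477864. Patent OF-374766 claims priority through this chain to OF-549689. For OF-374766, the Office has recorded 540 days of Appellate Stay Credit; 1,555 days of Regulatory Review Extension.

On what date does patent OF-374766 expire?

December 18, 2032

Earliest priority filing: 25 March 2003.
Base term: 25 March 2003 + 24 years → 25 March 2027.
Appellate Stay Credit: +540 days → 15 September 2028.
Regulatory Review Extension: +1555 days → 18 December 2032.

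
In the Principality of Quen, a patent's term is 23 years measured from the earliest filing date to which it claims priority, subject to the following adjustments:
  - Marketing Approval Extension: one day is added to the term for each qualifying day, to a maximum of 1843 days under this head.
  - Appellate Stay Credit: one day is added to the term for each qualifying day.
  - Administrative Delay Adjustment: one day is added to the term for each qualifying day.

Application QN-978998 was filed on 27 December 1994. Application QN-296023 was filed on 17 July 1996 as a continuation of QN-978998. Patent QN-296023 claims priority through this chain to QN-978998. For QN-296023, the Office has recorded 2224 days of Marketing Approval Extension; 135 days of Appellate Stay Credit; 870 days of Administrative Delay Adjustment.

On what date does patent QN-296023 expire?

October 14, 2025

Earliest priority filing: 27 December 1994.
Base term: 27 December 1994 + 23 years → 27 December 2017.
Marketing Approval Extension: 2224 days claimed exceeds the 1843-day cap, so +1843 days → 13 January 2023.
Appellate Stay Credit: +135 days → 28 May 2023.
Administrative Delay Adjustment: +870 days → 14 October 2025.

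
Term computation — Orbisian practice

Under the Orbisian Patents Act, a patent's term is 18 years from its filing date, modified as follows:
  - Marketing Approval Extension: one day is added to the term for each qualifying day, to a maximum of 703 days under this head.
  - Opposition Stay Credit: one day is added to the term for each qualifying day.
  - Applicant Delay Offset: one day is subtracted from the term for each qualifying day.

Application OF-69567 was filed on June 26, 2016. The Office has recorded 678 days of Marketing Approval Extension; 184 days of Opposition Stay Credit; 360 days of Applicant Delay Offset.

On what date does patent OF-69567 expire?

Base term: filing date + 18 years → 26 June 2034.
Marketing Approval Extension: 678 days (within the 703-day cap) → +678 days → 4 May 2036.
Opposition Stay Credit: +184 days → 4 November 2036.
Applicant Delay Offset: −360 days → 10 November 2035.

November 10, 2035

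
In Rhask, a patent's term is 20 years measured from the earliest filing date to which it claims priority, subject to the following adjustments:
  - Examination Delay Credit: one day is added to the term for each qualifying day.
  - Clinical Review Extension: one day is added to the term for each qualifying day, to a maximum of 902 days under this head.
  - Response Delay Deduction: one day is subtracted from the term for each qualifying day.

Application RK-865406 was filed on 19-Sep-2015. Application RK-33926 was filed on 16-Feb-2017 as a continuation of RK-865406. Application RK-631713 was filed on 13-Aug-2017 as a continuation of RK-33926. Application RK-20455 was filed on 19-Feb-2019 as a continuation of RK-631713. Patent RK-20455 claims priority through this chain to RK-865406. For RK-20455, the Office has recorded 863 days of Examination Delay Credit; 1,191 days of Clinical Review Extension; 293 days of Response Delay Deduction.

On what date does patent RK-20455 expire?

2039-09-30

Earliest priority filing: 19 September 2015.
Base term: 19 September 2015 + 20 years → 19 September 2035.
Examination Delay Credit: +863 days → 29 January 2038.
Clinical Review Extension: 1191 days claimed exceeds the 902-day cap, so +902 days → 19 July 2040.
Response Delay Deduction: −293 days → 30 September 2039.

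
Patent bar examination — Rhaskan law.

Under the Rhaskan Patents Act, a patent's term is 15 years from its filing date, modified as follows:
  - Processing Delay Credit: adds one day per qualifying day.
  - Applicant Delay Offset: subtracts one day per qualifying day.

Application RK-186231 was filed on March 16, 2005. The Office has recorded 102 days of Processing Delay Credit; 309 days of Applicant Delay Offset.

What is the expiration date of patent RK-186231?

2019-08-22

Base term: filing date + 15 years → 16 March 2020.
Processing Delay Credit: +102 days → 26 June 2020.
Applicant Delay Offset: −309 days → 22 August 2019.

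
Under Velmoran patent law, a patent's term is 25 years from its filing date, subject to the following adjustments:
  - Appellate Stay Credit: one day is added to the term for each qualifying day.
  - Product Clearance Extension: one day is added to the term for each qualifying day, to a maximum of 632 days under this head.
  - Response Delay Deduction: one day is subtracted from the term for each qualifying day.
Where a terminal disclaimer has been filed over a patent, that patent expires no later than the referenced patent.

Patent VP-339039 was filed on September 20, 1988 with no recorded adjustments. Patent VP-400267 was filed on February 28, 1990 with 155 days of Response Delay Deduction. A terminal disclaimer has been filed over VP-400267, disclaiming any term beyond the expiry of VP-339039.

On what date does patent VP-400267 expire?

September 20, 2013

Natural term of VP-400267:
  Base: filing + 25 years → 28 February 2015.
  Response Delay Deduction: −155 days → 26 September 2014.
Expiry of referenced patent VP-339039:
  Base: filing + 25 years → 20 September 2013.
Terminal disclaimer: VP-400267 expires on the earlier of 26 September 2014 and 20 September 2013.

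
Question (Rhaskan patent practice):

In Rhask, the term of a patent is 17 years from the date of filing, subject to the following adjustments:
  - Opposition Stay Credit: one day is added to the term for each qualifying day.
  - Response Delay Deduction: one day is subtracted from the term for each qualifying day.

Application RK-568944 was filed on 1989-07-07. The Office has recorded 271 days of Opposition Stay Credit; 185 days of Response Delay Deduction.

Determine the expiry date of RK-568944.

Base term: filing date + 17 years → 7 July 2006.
Opposition Stay Credit: +271 days → 4 April 2007.
Response Delay Deduction: −185 days → 1 October 2006.

October 1, 2006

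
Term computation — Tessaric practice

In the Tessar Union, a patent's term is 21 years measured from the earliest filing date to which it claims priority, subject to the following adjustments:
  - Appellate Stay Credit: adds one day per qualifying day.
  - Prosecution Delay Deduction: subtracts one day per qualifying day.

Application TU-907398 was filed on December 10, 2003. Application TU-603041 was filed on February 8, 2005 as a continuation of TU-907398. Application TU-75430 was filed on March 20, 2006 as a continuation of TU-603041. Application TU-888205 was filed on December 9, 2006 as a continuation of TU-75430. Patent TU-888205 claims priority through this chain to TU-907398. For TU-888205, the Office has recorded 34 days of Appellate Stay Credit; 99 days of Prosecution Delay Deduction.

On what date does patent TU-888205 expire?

October 6, 2024

Earliest priority filing: 10 December 2003.
Base term: 10 December 2003 + 21 years → 10 December 2024.
Appellate Stay Credit: +34 days → 13 January 2025.
Prosecution Delay Deduction: −99 days → 6 October 2024.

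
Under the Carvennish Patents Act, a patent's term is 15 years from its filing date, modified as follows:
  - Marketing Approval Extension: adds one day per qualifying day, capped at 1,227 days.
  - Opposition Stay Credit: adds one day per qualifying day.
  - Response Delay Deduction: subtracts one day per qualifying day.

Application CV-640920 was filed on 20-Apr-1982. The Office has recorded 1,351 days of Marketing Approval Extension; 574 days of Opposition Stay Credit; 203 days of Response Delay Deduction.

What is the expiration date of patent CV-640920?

Base term: filing date + 15 years → 20 April 1997.
Marketing Approval Extension: 1351 days claimed exceeds the 1227-day cap, so +1227 days → 29 August 2000.
Opposition Stay Credit: +574 days → 26 March 2002.
Response Delay Deduction: −203 days → 4 September 2001.

2001-09-04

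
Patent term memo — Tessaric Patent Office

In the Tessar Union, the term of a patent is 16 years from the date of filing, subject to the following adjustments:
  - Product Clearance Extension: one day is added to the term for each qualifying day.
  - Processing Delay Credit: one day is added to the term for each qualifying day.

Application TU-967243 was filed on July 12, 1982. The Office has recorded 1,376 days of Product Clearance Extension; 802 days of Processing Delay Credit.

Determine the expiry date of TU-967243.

June 28, 2004

Base term: filing date + 16 years → 12 July 1998.
Product Clearance Extension: +1376 days → 18 April 2002.
Processing Delay Credit: +802 days → 28 June 2004.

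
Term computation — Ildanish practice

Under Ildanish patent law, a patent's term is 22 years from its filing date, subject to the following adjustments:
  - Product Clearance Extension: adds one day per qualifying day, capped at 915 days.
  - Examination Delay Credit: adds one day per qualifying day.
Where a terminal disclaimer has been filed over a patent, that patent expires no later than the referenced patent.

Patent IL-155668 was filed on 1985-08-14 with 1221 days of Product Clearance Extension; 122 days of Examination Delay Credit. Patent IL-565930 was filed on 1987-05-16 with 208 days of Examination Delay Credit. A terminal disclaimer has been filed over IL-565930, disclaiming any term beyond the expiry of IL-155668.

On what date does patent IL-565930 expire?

Natural term of IL-565930:
  Base: filing + 22 years → 16 May 2009.
  Examination Delay Credit: +208 days → 10 December 2009.
Expiry of referenced patent IL-155668:
  Base: filing + 22 years → 14 August 2007.
  Product Clearance Extension: 1221 days claimed exceeds the 915-day cap, so +915 days → 14 February 2010.
  Examination Delay Credit: +122 days → 16 June 2010.
Terminal disclaimer: IL-565930 expires on the earlier of 10 December 2009 and 16 June 2010.

2009-12-10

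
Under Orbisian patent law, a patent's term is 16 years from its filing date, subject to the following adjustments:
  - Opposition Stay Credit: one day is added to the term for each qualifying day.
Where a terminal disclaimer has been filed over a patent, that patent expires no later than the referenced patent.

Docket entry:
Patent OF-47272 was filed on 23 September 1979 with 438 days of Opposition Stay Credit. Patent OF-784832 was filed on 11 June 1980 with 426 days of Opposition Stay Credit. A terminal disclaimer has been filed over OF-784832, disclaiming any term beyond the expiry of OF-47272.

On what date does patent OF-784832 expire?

Natural term of OF-784832:
  Base: filing + 16 years → 11 June 1996.
  Opposition Stay Credit: +426 days → 11 August 1997.
Expiry of referenced patent OF-47272:
  Base: filing + 16 years → 23 September 1995.
  Opposition Stay Credit: +438 days → 4 December 1996.
Terminal disclaimer: OF-784832 expires on the earlier of 11 August 1997 and 4 December 1996.

December 4, 1996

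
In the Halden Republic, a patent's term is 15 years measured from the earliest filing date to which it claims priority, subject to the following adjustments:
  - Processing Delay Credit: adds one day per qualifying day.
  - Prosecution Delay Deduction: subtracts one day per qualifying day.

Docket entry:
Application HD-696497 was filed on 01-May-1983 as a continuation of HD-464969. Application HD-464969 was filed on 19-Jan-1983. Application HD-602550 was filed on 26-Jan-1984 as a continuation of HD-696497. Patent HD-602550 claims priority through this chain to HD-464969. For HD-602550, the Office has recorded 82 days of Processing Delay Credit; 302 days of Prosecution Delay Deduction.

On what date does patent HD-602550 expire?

1997-06-13

Earliest priority filing: 19 January 1983.
Base term: 19 January 1983 + 15 years → 19 January 1998.
Processing Delay Credit: +82 days → 11 April 1998.
Prosecution Delay Deduction: −302 days → 13 June 1997.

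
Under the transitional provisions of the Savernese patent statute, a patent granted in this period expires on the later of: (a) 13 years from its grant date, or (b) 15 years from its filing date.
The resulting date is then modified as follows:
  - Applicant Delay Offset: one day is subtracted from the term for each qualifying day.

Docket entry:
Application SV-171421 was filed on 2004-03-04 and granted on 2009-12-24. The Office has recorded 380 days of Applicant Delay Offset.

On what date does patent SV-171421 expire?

December 9, 2021

(a) grant + 13 years → 24 December 2022.
(b) filing + 15 years → 4 March 2019.
Later of the two: 24 December 2022.
Applicant Delay Offset: −380 days → 9 December 2021.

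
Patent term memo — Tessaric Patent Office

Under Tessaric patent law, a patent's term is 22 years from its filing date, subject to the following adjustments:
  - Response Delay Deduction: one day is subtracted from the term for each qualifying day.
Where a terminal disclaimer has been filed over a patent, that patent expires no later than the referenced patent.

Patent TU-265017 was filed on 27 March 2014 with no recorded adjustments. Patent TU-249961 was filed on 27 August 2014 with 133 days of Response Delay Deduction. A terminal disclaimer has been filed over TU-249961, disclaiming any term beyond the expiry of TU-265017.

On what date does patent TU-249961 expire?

Natural term of TU-249961:
  Base: filing + 22 years → 27 August 2036.
  Response Delay Deduction: −133 days → 16 April 2036.
Expiry of referenced patent TU-265017:
  Base: filing + 22 years → 27 March 2036.
Terminal disclaimer: TU-249961 expires on the earlier of 16 April 2036 and 27 March 2036.

2036-03-27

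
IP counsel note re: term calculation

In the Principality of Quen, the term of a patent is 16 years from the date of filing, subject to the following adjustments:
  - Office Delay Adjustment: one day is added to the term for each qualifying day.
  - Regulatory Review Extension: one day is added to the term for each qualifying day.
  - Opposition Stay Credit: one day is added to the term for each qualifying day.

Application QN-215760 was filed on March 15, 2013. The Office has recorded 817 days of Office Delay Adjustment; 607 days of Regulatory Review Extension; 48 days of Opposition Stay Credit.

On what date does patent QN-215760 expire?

Base term: filing date + 16 years → 15 March 2029.
Office Delay Adjustment: +817 days → 10 June 2031.
Regulatory Review Extension: +607 days → 6 February 2033.
Opposition Stay Credit: +48 days → 26 March 2033.

2033-03-26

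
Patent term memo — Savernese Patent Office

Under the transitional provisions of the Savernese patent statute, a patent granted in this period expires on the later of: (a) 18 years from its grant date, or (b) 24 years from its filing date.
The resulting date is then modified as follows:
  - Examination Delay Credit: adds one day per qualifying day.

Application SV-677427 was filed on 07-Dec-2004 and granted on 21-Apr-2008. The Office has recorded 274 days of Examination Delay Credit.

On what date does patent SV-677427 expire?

September 7, 2029

(a) grant + 18 years → 21 April 2026.
(b) filing + 24 years → 7 December 2028.
Later of the two: 7 December 2028.
Examination Delay Credit: +274 days → 7 September 2029.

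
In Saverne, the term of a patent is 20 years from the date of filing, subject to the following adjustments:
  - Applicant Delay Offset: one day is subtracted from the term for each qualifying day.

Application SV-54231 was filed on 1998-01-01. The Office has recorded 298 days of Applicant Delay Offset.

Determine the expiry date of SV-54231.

Base term: filing date + 20 years → 1 January 2018.
Applicant Delay Offset: −298 days → 9 March 2017.

2017-03-09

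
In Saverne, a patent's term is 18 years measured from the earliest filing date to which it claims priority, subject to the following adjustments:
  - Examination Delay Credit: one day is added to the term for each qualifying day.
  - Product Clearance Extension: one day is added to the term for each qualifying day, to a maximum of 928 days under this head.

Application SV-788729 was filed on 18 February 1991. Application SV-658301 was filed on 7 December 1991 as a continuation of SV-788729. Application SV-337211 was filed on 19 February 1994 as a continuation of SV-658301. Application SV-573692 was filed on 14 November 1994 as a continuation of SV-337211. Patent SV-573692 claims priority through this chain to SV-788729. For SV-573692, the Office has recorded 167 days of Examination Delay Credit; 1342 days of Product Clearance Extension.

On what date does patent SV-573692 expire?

2012-02-18

Earliest priority filing: 18 February 1991.
Base term: 18 February 1991 + 18 years → 18 February 2009.
Examination Delay Credit: +167 days → 4 August 2009.
Product Clearance Extension: 1342 days claimed exceeds the 928-day cap, so +928 days → 18 February 2012.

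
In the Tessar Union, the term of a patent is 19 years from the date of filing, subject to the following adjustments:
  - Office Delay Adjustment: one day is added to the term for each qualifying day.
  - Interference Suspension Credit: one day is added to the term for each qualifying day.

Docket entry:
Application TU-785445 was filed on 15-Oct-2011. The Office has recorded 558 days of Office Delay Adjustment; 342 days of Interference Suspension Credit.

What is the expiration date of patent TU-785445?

Base term: filing date + 19 years → 15 October 2030.
Office Delay Adjustment: +558 days → 25 April 2032.
Interference Suspension Credit: +342 days → 2 April 2033.

April 2, 2033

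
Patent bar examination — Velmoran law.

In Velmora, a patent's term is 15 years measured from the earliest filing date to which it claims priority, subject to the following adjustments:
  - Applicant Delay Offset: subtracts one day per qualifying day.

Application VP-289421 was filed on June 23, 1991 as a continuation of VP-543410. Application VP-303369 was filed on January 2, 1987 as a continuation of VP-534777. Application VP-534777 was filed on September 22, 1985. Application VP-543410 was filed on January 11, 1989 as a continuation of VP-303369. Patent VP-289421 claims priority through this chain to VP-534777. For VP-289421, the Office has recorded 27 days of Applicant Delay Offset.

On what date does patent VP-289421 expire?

August 26, 2000

Earliest priority filing: 22 September 1985.
Base term: 22 September 1985 + 15 years → 22 September 2000.
Applicant Delay Offset: −27 days → 26 August 2000.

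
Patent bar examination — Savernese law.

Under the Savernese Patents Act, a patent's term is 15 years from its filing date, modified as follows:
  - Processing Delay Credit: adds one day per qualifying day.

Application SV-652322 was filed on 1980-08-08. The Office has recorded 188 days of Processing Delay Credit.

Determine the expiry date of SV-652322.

Base term: filing date + 15 years → 8 August 1995.
Processing Delay Credit: +188 days → 12 February 1996.

1996-02-12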